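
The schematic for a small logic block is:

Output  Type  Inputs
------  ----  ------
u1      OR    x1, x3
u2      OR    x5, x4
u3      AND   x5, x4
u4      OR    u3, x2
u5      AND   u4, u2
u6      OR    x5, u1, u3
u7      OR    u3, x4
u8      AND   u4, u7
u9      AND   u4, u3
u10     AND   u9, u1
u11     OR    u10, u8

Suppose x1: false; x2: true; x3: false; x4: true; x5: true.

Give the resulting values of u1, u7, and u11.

u1 = x1 OR x3 = false OR false = false
u3 = x5 AND x4 = true AND true = true
u4 = u3 OR x2 = true OR true = true
u7 = u3 OR x4 = true OR true = true
u8 = u4 AND u7 = true AND true = true
u9 = u4 AND u3 = true AND true = true
u10 = u9 AND u1 = true AND false = false
u11 = u10 OR u8 = false OR true = true

u1 = false, u7 = true, u11 = true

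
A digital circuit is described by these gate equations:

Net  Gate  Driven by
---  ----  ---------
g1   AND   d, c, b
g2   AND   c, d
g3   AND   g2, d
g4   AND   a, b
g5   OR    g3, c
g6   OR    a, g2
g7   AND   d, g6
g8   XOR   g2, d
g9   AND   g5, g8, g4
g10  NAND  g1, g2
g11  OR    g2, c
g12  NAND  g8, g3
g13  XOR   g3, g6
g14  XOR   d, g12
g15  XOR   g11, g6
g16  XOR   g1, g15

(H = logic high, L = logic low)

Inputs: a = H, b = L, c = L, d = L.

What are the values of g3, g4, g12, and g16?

g1 = d AND c AND b = L AND L AND L = L
g2 = c AND d = L AND L = L
g3 = g2 AND d = L AND L = L
g4 = a AND b = H AND L = L
g6 = a OR g2 = H OR L = H
g8 = g2 XOR d = L XOR L = L
g11 = g2 OR c = L OR L = L
g12 = g8 NAND g3 = L NAND L = H
g15 = g11 XOR g6 = L XOR H = H
g16 = g1 XOR g15 = L XOR H = H

g3 = L; g4 = L; g12 = H; g16 = H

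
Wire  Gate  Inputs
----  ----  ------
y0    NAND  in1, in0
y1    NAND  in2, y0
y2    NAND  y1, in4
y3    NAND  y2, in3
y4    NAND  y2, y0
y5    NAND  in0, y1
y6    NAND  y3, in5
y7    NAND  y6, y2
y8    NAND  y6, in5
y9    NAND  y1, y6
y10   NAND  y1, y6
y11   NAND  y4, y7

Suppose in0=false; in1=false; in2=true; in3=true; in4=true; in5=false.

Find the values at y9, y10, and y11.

y9 = true; y10 = true; y11 = true

y0 = in1 NAND in0 = false NAND false = true
y1 = in2 NAND y0 = true NAND true = false
y2 = y1 NAND in4 = false NAND true = true
y3 = y2 NAND in3 = true NAND true = false
y4 = y2 NAND y0 = true NAND true = false
y6 = y3 NAND in5 = false NAND false = true
y7 = y6 NAND y2 = true NAND true = false
y9 = y1 NAND y6 = false NAND true = true
y10 = y1 NAND y6 = false NAND true = true
y11 = y4 NAND y7 = false NAND false = true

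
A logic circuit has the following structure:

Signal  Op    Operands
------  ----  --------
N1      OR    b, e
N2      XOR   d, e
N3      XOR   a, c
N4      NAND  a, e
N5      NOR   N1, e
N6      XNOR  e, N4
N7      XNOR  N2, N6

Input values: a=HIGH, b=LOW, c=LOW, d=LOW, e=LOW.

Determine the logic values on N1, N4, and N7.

N1 = LOW  N4 = HIGH  N7 = HIGH

N1 = b OR e = LOW OR LOW = LOW
N2 = d XOR e = LOW XOR LOW = LOW
N4 = a NAND e = HIGH NAND LOW = HIGH
N6 = e XNOR N4 = LOW XNOR HIGH = LOW
N7 = N2 XNOR N6 = LOW XNOR LOW = HIGH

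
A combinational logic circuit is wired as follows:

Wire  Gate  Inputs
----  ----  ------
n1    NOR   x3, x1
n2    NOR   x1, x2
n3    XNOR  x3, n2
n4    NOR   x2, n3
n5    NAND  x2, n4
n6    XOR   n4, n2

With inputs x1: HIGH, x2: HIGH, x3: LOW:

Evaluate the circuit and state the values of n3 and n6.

n3 = HIGH  n6 = LOW

n2 = x1 NOR x2 = HIGH NOR HIGH = LOW
n3 = x3 XNOR n2 = LOW XNOR LOW = HIGH
n4 = x2 NOR n3 = HIGH NOR HIGH = LOW
n6 = n4 XOR n2 = LOW XOR LOW = LOW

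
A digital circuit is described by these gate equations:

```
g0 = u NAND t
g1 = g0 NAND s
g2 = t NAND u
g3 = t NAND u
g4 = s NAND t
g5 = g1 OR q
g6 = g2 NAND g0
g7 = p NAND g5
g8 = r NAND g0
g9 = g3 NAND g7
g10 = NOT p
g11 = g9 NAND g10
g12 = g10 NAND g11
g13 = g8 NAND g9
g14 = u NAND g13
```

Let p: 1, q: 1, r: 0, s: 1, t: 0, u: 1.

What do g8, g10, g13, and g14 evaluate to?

g8 = 1, g10 = 0, g13 = 0, g14 = 1

g0 = u NAND t = 1 NAND 0 = 1
g1 = g0 NAND s = 1 NAND 1 = 0
g3 = t NAND u = 0 NAND 1 = 1
g5 = g1 OR q = 0 OR 1 = 1
g7 = p NAND g5 = 1 NAND 1 = 0
g8 = r NAND g0 = 0 NAND 1 = 1
g9 = g3 NAND g7 = 1 NAND 0 = 1
g10 = NOT p = NOT 1 = 0
g13 = g8 NAND g9 = 1 NAND 1 = 0
g14 = u NAND g13 = 1 NAND 0 = 1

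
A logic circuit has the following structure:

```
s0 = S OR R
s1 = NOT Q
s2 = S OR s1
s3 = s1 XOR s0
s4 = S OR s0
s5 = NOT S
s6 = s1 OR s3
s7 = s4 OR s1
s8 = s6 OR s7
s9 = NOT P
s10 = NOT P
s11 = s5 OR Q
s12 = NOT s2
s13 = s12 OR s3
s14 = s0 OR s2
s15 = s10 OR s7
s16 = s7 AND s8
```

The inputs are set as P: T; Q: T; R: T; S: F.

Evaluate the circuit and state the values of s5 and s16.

s5 = T, s16 = T

s0 = S OR R = F OR T = T
s1 = NOT Q = NOT T = F
s3 = s1 XOR s0 = F XOR T = T
s4 = S OR s0 = F OR T = T
s5 = NOT S = NOT F = T
s6 = s1 OR s3 = F OR T = T
s7 = s4 OR s1 = T OR F = T
s8 = s6 OR s7 = T OR T = T
s16 = s7 AND s8 = T AND T = T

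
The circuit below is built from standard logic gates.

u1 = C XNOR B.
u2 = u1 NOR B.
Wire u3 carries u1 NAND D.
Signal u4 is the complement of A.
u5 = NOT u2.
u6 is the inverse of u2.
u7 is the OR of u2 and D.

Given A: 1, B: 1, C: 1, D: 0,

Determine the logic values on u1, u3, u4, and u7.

u1 = C XNOR B = 1 XNOR 1 = 1
u2 = u1 NOR B = 1 NOR 1 = 0
u3 = u1 NAND D = 1 NAND 0 = 1
u4 = NOT A = NOT 1 = 0
u7 = u2 OR D = 0 OR 0 = 0

u1 = 1; u3 = 1; u4 = 0; u7 = 0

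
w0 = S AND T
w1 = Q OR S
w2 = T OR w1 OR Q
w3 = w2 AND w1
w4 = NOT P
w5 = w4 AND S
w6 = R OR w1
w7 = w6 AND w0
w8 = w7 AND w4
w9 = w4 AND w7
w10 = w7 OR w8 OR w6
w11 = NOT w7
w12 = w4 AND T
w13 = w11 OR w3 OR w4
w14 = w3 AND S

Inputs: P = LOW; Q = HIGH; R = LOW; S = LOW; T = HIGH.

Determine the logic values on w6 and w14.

w1 = Q OR S = HIGH OR LOW = HIGH
w2 = T OR w1 OR Q = HIGH OR HIGH OR HIGH = HIGH
w3 = w2 AND w1 = HIGH AND HIGH = HIGH
w6 = R OR w1 = LOW OR HIGH = HIGH
w14 = w3 AND S = HIGH AND LOW = LOW

w6 = HIGH  w14 = LOW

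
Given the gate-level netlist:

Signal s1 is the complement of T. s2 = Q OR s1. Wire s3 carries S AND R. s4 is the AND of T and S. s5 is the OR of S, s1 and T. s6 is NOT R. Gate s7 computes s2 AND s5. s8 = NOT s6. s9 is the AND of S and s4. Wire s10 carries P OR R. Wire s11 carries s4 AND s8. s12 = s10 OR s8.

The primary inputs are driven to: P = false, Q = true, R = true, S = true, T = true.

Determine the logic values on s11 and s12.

s11 = true  s12 = true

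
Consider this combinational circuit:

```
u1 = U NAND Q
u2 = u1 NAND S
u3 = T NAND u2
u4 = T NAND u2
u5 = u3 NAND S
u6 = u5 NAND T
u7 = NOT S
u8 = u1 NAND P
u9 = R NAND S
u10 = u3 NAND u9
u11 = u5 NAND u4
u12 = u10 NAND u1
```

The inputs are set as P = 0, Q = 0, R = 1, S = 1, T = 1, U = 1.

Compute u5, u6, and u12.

u1 = U NAND Q = 1 NAND 0 = 1
u2 = u1 NAND S = 1 NAND 1 = 0
u3 = T NAND u2 = 1 NAND 0 = 1
u5 = u3 NAND S = 1 NAND 1 = 0
u6 = u5 NAND T = 0 NAND 1 = 1
u9 = R NAND S = 1 NAND 1 = 0
u10 = u3 NAND u9 = 1 NAND 0 = 1
u12 = u10 NAND u1 = 1 NAND 1 = 0

u5 = 0, u6 = 1, u12 = 0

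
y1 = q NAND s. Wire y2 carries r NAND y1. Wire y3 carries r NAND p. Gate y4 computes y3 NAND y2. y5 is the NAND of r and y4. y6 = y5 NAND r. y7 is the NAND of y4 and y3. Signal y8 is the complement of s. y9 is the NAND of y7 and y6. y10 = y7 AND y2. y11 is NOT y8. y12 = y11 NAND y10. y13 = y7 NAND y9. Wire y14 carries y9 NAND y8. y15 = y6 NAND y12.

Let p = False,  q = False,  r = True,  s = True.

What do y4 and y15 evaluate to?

y4 = True, y15 = False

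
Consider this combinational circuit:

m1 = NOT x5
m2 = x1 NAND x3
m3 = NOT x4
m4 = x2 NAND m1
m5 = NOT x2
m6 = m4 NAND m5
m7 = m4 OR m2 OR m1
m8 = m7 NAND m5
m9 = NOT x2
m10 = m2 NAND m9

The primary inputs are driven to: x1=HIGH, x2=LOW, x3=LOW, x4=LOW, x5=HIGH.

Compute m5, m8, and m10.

m5 = HIGH  m8 = LOW  m10 = LOW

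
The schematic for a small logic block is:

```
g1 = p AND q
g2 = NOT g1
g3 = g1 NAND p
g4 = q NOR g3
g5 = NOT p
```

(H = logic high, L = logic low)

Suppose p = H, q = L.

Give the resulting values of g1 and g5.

g1 = p AND q = H AND L = L
g5 = NOT p = NOT H = L

g1 = L, g5 = L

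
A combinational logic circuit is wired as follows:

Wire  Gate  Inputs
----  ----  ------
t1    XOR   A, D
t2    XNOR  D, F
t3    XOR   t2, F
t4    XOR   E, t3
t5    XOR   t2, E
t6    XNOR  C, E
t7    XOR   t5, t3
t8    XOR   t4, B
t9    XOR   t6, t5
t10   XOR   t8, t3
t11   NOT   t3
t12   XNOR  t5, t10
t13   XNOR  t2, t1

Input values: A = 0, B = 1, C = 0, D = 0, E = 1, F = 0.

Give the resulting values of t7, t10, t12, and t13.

t1 = A XOR D = 0 XOR 0 = 0
t2 = D XNOR F = 0 XNOR 0 = 1
t3 = t2 XOR F = 1 XOR 0 = 1
t4 = E XOR t3 = 1 XOR 1 = 0
t5 = t2 XOR E = 1 XOR 1 = 0
t7 = t5 XOR t3 = 0 XOR 1 = 1
t8 = t4 XOR B = 0 XOR 1 = 1
t10 = t8 XOR t3 = 1 XOR 1 = 0
t12 = t5 XNOR t10 = 0 XNOR 0 = 1
t13 = t2 XNOR t1 = 1 XNOR 0 = 0

t7 = 1, t10 = 0, t12 = 1, t13 = 0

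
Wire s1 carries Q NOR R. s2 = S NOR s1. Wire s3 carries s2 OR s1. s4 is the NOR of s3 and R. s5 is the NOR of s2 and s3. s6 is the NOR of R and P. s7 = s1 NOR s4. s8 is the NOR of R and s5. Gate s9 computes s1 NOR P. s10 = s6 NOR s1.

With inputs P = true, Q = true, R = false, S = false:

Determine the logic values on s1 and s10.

s1 = Q NOR R = true NOR false = false
s6 = R NOR P = false NOR true = false
s10 = s6 NOR s1 = false NOR false = true

s1 = false, s10 = true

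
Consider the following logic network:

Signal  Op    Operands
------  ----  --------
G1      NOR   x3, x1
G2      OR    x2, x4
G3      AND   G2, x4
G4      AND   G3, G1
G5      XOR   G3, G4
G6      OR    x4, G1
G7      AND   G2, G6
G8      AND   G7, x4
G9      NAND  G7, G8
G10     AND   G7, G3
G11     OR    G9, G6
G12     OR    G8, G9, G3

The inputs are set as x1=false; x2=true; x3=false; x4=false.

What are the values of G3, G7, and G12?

G1 = x3 NOR x1 = false NOR false = true
G2 = x2 OR x4 = true OR false = true
G3 = G2 AND x4 = true AND false = false
G6 = x4 OR G1 = false OR true = true
G7 = G2 AND G6 = true AND true = true
G8 = G7 AND x4 = true AND false = false
G9 = G7 NAND G8 = true NAND false = true
G12 = G8 OR G9 OR G3 = false OR true OR false = true

G3 = false  G7 = true  G12 = true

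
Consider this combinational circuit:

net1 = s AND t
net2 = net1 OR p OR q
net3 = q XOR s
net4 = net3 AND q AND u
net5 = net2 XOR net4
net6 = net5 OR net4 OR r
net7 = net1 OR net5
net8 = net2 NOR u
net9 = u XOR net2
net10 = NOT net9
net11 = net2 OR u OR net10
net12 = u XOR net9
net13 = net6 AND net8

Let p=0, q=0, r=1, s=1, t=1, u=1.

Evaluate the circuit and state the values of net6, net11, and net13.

net6 = 1; net11 = 1; net13 = 0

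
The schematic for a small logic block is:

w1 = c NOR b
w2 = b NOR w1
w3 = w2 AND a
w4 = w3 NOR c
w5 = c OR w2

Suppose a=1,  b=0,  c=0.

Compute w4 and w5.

w1 = c NOR b = 0 NOR 0 = 1
w2 = b NOR w1 = 0 NOR 1 = 0
w3 = w2 AND a = 0 AND 1 = 0
w4 = w3 NOR c = 0 NOR 0 = 1
w5 = c OR w2 = 0 OR 0 = 0

w4 = 1, w5 = 0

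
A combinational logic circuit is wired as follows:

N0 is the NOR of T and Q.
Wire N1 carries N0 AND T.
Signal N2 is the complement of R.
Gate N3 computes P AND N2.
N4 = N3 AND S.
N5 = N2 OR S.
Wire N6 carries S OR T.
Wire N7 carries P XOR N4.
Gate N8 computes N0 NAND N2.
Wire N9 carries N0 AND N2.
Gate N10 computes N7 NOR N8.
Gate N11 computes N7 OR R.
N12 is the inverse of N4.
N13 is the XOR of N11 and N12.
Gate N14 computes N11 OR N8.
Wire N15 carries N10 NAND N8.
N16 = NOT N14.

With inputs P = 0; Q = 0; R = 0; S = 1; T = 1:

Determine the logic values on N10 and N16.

N0 = T NOR Q = 1 NOR 0 = 0
N2 = NOT R = NOT 0 = 1
N3 = P AND N2 = 0 AND 1 = 0
N4 = N3 AND S = 0 AND 1 = 0
N7 = P XOR N4 = 0 XOR 0 = 0
N8 = N0 NAND N2 = 0 NAND 1 = 1
N10 = N7 NOR N8 = 0 NOR 1 = 0
N11 = N7 OR R = 0 OR 0 = 0
N14 = N11 OR N8 = 0 OR 1 = 1
N16 = NOT N14 = NOT 1 = 0

N10 = 0, N16 = 0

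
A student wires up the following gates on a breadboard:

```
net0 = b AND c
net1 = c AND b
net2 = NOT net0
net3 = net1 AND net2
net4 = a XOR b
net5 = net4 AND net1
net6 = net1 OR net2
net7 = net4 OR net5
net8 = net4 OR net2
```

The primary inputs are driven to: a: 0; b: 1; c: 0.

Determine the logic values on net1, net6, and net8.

net1 = 0; net6 = 1; net8 = 1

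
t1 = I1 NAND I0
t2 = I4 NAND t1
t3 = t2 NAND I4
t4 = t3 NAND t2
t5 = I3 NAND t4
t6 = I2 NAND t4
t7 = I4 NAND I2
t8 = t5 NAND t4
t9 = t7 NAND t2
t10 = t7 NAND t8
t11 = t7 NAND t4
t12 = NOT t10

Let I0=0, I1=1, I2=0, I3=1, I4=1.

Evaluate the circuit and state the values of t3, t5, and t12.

t3 = 1, t5 = 0, t12 = 1

t1 = I1 NAND I0 = 1 NAND 0 = 1
t2 = I4 NAND t1 = 1 NAND 1 = 0
t3 = t2 NAND I4 = 0 NAND 1 = 1
t4 = t3 NAND t2 = 1 NAND 0 = 1
t5 = I3 NAND t4 = 1 NAND 1 = 0
t7 = I4 NAND I2 = 1 NAND 0 = 1
t8 = t5 NAND t4 = 0 NAND 1 = 1
t10 = t7 NAND t8 = 1 NAND 1 = 0
t12 = NOT t10 = NOT 0 = 1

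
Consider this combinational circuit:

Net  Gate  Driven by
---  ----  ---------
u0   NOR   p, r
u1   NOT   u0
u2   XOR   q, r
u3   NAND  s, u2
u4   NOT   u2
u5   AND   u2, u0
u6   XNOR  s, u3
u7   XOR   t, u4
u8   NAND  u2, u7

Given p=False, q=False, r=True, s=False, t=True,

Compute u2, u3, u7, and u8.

u2 = True, u3 = True, u7 = True, u8 = False

u2 = q XOR r = False XOR True = True
u3 = s NAND u2 = False NAND True = True
u4 = NOT u2 = NOT True = False
u7 = t XOR u4 = True XOR False = True
u8 = u2 NAND u7 = True NAND True = False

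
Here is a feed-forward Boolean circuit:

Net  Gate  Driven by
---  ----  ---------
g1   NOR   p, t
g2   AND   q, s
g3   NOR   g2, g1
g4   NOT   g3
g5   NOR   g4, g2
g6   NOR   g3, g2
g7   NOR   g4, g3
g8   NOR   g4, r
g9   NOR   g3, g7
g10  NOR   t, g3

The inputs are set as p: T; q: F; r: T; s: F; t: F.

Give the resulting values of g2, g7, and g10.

g2 = F  g7 = F  g10 = F

g1 = p NOR t = T NOR F = F
g2 = q AND s = F AND F = F
g3 = g2 NOR g1 = F NOR F = T
g4 = NOT g3 = NOT T = F
g7 = g4 NOR g3 = F NOR T = F
g10 = t NOR g3 = F NOR T = F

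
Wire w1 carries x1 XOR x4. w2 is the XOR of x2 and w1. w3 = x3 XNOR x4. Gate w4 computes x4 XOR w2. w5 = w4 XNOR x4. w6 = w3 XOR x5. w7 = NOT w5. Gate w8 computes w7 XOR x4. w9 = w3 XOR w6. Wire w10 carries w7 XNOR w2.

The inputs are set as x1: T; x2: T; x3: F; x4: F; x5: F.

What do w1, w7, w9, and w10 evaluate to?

w1 = x1 XOR x4 = T XOR F = T
w2 = x2 XOR w1 = T XOR T = F
w3 = x3 XNOR x4 = F XNOR F = T
w4 = x4 XOR w2 = F XOR F = F
w5 = w4 XNOR x4 = F XNOR F = T
w6 = w3 XOR x5 = T XOR F = T
w7 = NOT w5 = NOT T = F
w9 = w3 XOR w6 = T XOR T = F
w10 = w7 XNOR w2 = F XNOR F = T

w1 = T; w7 = F; w9 = F; w10 = T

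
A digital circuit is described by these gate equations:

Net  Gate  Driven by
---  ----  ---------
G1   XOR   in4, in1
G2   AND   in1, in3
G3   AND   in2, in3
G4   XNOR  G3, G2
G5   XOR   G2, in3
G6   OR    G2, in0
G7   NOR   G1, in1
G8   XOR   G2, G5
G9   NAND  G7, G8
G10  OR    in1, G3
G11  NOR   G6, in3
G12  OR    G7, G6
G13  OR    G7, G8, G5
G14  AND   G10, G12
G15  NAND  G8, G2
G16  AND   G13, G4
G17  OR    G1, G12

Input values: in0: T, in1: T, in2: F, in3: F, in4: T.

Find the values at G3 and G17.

G3 = F; G17 = T

G1 = in4 XOR in1 = T XOR T = F
G2 = in1 AND in3 = T AND F = F
G3 = in2 AND in3 = F AND F = F
G6 = G2 OR in0 = F OR T = T
G7 = G1 NOR in1 = F NOR T = F
G12 = G7 OR G6 = F OR T = T
G17 = G1 OR G12 = F OR T = T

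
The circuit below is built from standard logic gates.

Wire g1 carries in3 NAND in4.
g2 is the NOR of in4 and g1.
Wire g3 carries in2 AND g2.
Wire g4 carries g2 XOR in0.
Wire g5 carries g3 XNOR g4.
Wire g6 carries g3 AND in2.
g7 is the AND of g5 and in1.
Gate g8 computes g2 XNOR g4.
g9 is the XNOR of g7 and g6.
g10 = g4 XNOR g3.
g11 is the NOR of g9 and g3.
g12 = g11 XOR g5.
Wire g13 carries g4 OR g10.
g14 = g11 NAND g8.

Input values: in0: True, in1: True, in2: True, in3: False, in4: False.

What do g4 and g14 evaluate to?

g4 = True  g14 = True

g1 = in3 NAND in4 = False NAND False = True
g2 = in4 NOR g1 = False NOR True = False
g3 = in2 AND g2 = True AND False = False
g4 = g2 XOR in0 = False XOR True = True
g5 = g3 XNOR g4 = False XNOR True = False
g6 = g3 AND in2 = False AND True = False
g7 = g5 AND in1 = False AND True = False
g8 = g2 XNOR g4 = False XNOR True = False
g9 = g7 XNOR g6 = False XNOR False = True
g11 = g9 NOR g3 = True NOR False = False
g14 = g11 NAND g8 = False NAND False = True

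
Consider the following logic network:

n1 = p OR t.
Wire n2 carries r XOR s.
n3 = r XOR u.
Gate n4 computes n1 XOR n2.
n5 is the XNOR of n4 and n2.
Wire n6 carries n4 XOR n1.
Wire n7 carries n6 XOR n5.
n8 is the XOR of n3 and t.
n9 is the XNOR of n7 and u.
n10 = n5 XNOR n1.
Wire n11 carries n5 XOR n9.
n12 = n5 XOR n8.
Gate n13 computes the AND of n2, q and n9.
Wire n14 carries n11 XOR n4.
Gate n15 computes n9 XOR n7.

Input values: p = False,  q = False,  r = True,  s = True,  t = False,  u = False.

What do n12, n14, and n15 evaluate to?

n12 = False; n14 = True; n15 = True

n1 = p OR t = False OR False = False
n2 = r XOR s = True XOR True = False
n3 = r XOR u = True XOR False = True
n4 = n1 XOR n2 = False XOR False = False
n5 = n4 XNOR n2 = False XNOR False = True
n6 = n4 XOR n1 = False XOR False = False
n7 = n6 XOR n5 = False XOR True = True
n8 = n3 XOR t = True XOR False = True
n9 = n7 XNOR u = True XNOR False = False
n11 = n5 XOR n9 = True XOR False = True
n12 = n5 XOR n8 = True XOR True = False
n14 = n11 XOR n4 = True XOR False = True
n15 = n9 XOR n7 = False XOR True = True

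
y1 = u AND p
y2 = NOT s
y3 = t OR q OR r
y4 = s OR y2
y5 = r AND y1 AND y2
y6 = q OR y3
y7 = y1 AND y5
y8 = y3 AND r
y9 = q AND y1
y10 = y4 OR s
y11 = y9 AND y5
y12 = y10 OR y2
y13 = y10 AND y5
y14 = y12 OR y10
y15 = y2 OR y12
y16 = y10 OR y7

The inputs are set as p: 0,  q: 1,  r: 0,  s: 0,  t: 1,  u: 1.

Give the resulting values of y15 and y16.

y1 = u AND p = 1 AND 0 = 0
y2 = NOT s = NOT 0 = 1
y4 = s OR y2 = 0 OR 1 = 1
y5 = r AND y1 AND y2 = 0 AND 0 AND 1 = 0
y7 = y1 AND y5 = 0 AND 0 = 0
y10 = y4 OR s = 1 OR 0 = 1
y12 = y10 OR y2 = 1 OR 1 = 1
y15 = y2 OR y12 = 1 OR 1 = 1
y16 = y10 OR y7 = 1 OR 0 = 1

y15 = 1, y16 = 1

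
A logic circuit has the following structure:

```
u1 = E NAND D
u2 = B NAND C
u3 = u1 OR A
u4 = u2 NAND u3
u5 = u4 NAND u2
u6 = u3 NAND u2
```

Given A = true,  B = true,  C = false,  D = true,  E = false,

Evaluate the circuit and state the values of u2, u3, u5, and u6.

u2 = true, u3 = true, u5 = true, u6 = false

u1 = E NAND D = false NAND true = true
u2 = B NAND C = true NAND false = true
u3 = u1 OR A = true OR true = true
u4 = u2 NAND u3 = true NAND true = false
u5 = u4 NAND u2 = false NAND true = true
u6 = u3 NAND u2 = true NAND true = false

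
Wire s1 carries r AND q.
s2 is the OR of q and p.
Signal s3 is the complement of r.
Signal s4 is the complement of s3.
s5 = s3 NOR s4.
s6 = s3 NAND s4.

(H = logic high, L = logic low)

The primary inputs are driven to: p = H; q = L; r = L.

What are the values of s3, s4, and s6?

s3 = H, s4 = L, s6 = H

s3 = NOT r = NOT L = H
s4 = NOT s3 = NOT H = L
s6 = s3 NAND s4 = H NAND L = H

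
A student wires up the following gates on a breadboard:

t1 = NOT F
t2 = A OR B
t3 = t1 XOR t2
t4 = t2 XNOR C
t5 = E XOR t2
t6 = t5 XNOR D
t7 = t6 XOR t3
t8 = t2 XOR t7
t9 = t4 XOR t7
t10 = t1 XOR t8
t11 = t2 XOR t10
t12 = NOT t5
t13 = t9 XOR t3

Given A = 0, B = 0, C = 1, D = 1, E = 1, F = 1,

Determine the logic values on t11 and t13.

t1 = NOT F = NOT 1 = 0
t2 = A OR B = 0 OR 0 = 0
t3 = t1 XOR t2 = 0 XOR 0 = 0
t4 = t2 XNOR C = 0 XNOR 1 = 0
t5 = E XOR t2 = 1 XOR 0 = 1
t6 = t5 XNOR D = 1 XNOR 1 = 1
t7 = t6 XOR t3 = 1 XOR 0 = 1
t8 = t2 XOR t7 = 0 XOR 1 = 1
t9 = t4 XOR t7 = 0 XOR 1 = 1
t10 = t1 XOR t8 = 0 XOR 1 = 1
t11 = t2 XOR t10 = 0 XOR 1 = 1
t13 = t9 XOR t3 = 1 XOR 0 = 1

t11 = 1; t13 = 1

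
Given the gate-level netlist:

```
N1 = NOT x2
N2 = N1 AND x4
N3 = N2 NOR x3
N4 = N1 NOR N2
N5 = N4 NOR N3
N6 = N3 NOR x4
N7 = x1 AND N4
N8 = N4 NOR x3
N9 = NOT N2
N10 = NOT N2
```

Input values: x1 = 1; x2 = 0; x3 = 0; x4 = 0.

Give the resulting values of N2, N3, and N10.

N2 = 0; N3 = 1; N10 = 1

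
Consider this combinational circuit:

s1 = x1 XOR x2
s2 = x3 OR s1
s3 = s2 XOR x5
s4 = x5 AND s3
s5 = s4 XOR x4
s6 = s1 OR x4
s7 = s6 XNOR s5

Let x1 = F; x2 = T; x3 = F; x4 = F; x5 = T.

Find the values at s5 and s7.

s5 = F, s7 = F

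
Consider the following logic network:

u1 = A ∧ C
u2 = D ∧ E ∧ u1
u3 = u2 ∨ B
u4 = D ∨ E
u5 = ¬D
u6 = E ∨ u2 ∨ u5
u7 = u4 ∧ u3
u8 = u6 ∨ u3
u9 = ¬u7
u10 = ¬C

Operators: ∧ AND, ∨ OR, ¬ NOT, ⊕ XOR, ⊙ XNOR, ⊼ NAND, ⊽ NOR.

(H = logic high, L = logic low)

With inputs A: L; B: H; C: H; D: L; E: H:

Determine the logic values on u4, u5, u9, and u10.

u1 = A AND C = L AND H = L
u2 = D AND E AND u1 = L AND H AND L = L
u3 = u2 OR B = L OR H = H
u4 = D OR E = L OR H = H
u5 = NOT D = NOT L = H
u7 = u4 AND u3 = H AND H = H
u9 = NOT u7 = NOT H = L
u10 = NOT C = NOT H = L

u4 = H  u5 = H  u9 = L  u10 = L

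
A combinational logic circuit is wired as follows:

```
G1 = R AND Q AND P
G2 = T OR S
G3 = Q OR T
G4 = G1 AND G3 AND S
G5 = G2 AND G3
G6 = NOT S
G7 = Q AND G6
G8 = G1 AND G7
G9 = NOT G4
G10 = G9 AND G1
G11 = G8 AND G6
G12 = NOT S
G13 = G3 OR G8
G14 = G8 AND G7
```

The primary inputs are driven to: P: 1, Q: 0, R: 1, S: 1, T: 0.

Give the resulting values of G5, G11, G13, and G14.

G1 = R AND Q AND P = 1 AND 0 AND 1 = 0
G2 = T OR S = 0 OR 1 = 1
G3 = Q OR T = 0 OR 0 = 0
G5 = G2 AND G3 = 1 AND 0 = 0
G6 = NOT S = NOT 1 = 0
G7 = Q AND G6 = 0 AND 0 = 0
G8 = G1 AND G7 = 0 AND 0 = 0
G11 = G8 AND G6 = 0 AND 0 = 0
G13 = G3 OR G8 = 0 OR 0 = 0
G14 = G8 AND G7 = 0 AND 0 = 0

G5 = 0  G11 = 0  G13 = 0  G14 = 0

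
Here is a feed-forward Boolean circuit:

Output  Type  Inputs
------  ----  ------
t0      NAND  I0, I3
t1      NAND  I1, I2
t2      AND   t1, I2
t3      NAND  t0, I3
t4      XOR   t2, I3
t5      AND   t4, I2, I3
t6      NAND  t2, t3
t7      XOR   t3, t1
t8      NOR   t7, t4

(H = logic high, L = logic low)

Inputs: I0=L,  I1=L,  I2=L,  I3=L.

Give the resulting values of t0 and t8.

t0 = I0 NAND I3 = L NAND L = H
t1 = I1 NAND I2 = L NAND L = H
t2 = t1 AND I2 = H AND L = L
t3 = t0 NAND I3 = H NAND L = H
t4 = t2 XOR I3 = L XOR L = L
t7 = t3 XOR t1 = H XOR H = L
t8 = t7 NOR t4 = L NOR L = H

t0 = H  t8 = H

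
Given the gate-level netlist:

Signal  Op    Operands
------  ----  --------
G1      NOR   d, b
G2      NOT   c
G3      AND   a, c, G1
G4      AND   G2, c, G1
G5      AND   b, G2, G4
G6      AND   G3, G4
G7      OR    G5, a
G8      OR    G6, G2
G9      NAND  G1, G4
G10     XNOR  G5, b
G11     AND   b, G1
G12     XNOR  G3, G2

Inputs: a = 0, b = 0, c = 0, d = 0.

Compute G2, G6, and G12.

G1 = d NOR b = 0 NOR 0 = 1
G2 = NOT c = NOT 0 = 1
G3 = a AND c AND G1 = 0 AND 0 AND 1 = 0
G4 = G2 AND c AND G1 = 1 AND 0 AND 1 = 0
G6 = G3 AND G4 = 0 AND 0 = 0
G12 = G3 XNOR G2 = 0 XNOR 1 = 0

G2 = 1; G6 = 0; G12 = 0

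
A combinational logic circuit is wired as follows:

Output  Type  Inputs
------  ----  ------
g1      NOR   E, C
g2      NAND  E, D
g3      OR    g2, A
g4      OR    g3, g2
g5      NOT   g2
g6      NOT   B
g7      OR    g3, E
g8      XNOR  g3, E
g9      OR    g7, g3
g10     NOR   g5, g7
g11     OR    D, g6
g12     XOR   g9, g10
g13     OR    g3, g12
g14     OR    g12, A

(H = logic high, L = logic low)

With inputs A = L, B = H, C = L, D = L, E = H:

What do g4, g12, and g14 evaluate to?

g2 = E NAND D = H NAND L = H
g3 = g2 OR A = H OR L = H
g4 = g3 OR g2 = H OR H = H
g5 = NOT g2 = NOT H = L
g7 = g3 OR E = H OR H = H
g9 = g7 OR g3 = H OR H = H
g10 = g5 NOR g7 = L NOR H = L
g12 = g9 XOR g10 = H XOR L = H
g14 = g12 OR A = H OR L = H

g4 = H; g12 = H; g14 = H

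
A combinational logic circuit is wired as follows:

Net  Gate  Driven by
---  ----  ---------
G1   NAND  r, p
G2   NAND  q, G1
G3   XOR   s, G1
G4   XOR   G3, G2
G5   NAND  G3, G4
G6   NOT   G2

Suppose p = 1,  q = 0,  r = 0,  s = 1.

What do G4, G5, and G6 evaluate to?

G1 = r NAND p = 0 NAND 1 = 1
G2 = q NAND G1 = 0 NAND 1 = 1
G3 = s XOR G1 = 1 XOR 1 = 0
G4 = G3 XOR G2 = 0 XOR 1 = 1
G5 = G3 NAND G4 = 0 NAND 1 = 1
G6 = NOT G2 = NOT 1 = 0

G4 = 1, G5 = 1, G6 = 0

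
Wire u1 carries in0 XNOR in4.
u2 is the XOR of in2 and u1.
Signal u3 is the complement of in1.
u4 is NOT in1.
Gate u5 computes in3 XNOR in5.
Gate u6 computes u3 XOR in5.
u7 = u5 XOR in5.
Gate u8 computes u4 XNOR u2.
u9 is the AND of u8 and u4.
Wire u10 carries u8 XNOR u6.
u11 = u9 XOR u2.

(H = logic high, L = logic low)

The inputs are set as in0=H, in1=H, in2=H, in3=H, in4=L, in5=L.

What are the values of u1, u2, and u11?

u1 = in0 XNOR in4 = H XNOR L = L
u2 = in2 XOR u1 = H XOR L = H
u4 = NOT in1 = NOT H = L
u8 = u4 XNOR u2 = L XNOR H = L
u9 = u8 AND u4 = L AND L = L
u11 = u9 XOR u2 = L XOR H = H

u1 = L, u2 = H, u11 = H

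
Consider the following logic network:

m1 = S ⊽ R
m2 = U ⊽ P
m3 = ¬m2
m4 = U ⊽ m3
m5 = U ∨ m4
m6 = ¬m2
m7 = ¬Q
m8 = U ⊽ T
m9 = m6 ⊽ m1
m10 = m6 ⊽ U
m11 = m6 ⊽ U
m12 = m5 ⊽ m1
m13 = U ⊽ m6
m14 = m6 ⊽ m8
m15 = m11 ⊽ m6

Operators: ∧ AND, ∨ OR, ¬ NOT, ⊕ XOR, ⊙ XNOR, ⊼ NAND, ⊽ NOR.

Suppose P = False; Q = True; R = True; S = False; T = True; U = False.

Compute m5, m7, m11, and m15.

m5 = True, m7 = False, m11 = True, m15 = False

m2 = U NOR P = False NOR False = True
m3 = NOT m2 = NOT True = False
m4 = U NOR m3 = False NOR False = True
m5 = U OR m4 = False OR True = True
m6 = NOT m2 = NOT True = False
m7 = NOT Q = NOT True = False
m11 = m6 NOR U = False NOR False = True
m15 = m11 NOR m6 = True NOR False = False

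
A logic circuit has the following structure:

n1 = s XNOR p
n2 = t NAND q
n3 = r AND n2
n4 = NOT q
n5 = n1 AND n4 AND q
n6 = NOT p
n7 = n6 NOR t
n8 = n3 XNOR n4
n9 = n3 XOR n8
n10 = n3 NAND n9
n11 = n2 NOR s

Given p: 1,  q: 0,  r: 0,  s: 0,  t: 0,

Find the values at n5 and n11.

n5 = 0, n11 = 0

n1 = s XNOR p = 0 XNOR 1 = 0
n2 = t NAND q = 0 NAND 0 = 1
n4 = NOT q = NOT 0 = 1
n5 = n1 AND n4 AND q = 0 AND 1 AND 0 = 0
n11 = n2 NOR s = 1 NOR 0 = 0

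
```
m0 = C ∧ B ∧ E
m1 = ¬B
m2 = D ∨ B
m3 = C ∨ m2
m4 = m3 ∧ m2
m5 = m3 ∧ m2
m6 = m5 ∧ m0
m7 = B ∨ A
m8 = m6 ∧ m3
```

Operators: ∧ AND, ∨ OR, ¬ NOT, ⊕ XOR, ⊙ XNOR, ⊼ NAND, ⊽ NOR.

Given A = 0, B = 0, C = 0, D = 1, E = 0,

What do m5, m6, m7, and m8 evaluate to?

m0 = C AND B AND E = 0 AND 0 AND 0 = 0
m2 = D OR B = 1 OR 0 = 1
m3 = C OR m2 = 0 OR 1 = 1
m5 = m3 AND m2 = 1 AND 1 = 1
m6 = m5 AND m0 = 1 AND 0 = 0
m7 = B OR A = 0 OR 0 = 0
m8 = m6 AND m3 = 0 AND 1 = 0

m5 = 1  m6 = 0  m7 = 0  m8 = 0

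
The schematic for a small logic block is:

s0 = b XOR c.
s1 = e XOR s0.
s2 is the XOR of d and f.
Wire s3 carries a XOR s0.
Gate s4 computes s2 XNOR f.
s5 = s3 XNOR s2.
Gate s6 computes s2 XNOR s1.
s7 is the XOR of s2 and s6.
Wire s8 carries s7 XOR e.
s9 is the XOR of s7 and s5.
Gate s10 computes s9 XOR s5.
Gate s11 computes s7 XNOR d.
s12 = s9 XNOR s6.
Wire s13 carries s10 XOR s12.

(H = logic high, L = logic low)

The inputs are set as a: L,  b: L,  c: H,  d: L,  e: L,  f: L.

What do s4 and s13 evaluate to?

s4 = H, s13 = H

s0 = b XOR c = L XOR H = H
s1 = e XOR s0 = L XOR H = H
s2 = d XOR f = L XOR L = L
s3 = a XOR s0 = L XOR H = H
s4 = s2 XNOR f = L XNOR L = H
s5 = s3 XNOR s2 = H XNOR L = L
s6 = s2 XNOR s1 = L XNOR H = L
s7 = s2 XOR s6 = L XOR L = L
s9 = s7 XOR s5 = L XOR L = L
s10 = s9 XOR s5 = L XOR L = L
s12 = s9 XNOR s6 = L XNOR L = H
s13 = s10 XOR s12 = L XOR H = H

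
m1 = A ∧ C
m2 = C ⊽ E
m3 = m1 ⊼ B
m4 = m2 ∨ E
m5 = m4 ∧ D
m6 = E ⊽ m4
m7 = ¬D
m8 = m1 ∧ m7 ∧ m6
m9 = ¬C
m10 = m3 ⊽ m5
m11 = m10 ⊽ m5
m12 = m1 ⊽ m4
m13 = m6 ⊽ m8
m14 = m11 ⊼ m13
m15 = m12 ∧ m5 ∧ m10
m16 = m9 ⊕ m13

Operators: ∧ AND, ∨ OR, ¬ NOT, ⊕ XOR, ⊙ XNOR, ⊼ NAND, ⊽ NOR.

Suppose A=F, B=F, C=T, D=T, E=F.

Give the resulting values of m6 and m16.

m6 = T, m16 = F

m1 = A AND C = F AND T = F
m2 = C NOR E = T NOR F = F
m4 = m2 OR E = F OR F = F
m6 = E NOR m4 = F NOR F = T
m7 = NOT D = NOT T = F
m8 = m1 AND m7 AND m6 = F AND F AND T = F
m9 = NOT C = NOT T = F
m13 = m6 NOR m8 = T NOR F = F
m16 = m9 XOR m13 = F XOR F = F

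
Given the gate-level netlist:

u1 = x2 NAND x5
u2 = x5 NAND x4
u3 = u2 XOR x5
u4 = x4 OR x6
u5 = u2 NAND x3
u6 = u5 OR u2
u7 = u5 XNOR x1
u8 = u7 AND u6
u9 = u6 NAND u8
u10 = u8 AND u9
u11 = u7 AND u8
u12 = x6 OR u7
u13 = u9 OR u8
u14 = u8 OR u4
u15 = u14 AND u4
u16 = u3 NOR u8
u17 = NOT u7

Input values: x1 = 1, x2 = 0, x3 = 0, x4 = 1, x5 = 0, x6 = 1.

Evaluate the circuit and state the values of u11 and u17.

u11 = 1; u17 = 0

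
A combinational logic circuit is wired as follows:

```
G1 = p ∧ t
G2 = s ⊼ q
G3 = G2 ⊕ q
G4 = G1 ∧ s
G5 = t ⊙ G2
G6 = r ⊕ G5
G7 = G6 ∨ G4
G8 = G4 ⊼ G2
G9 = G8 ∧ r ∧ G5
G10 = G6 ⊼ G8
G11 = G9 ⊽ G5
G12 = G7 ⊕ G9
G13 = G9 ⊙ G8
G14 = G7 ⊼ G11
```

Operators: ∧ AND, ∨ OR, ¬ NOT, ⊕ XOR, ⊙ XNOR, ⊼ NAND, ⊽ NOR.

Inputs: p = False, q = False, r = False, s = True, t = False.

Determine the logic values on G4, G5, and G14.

G1 = p AND t = False AND False = False
G2 = s NAND q = True NAND False = True
G4 = G1 AND s = False AND True = False
G5 = t XNOR G2 = False XNOR True = False
G6 = r XOR G5 = False XOR False = False
G7 = G6 OR G4 = False OR False = False
G8 = G4 NAND G2 = False NAND True = True
G9 = G8 AND r AND G5 = True AND False AND False = False
G11 = G9 NOR G5 = False NOR False = True
G14 = G7 NAND G11 = False NAND True = True

G4 = False; G5 = False; G14 = True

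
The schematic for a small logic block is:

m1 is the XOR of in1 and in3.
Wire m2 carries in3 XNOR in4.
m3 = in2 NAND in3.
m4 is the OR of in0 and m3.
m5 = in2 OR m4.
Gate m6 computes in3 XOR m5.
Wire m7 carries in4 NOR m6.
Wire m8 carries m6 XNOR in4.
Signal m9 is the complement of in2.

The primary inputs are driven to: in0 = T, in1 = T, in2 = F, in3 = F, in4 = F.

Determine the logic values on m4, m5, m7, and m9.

m3 = in2 NAND in3 = F NAND F = T
m4 = in0 OR m3 = T OR T = T
m5 = in2 OR m4 = F OR T = T
m6 = in3 XOR m5 = F XOR T = T
m7 = in4 NOR m6 = F NOR T = F
m9 = NOT in2 = NOT F = T

m4 = T  m5 = T  m7 = F  m9 = T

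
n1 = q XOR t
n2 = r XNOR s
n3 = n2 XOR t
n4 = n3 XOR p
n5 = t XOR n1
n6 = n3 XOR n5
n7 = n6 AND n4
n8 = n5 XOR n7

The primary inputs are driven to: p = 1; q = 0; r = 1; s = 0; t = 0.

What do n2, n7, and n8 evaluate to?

n2 = 0  n7 = 0  n8 = 0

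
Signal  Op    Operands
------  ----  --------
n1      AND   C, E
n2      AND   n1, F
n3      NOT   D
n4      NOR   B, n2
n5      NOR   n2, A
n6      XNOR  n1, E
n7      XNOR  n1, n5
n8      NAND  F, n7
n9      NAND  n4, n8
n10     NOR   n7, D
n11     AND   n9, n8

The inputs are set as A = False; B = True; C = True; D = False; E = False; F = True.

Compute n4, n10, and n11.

n4 = False, n10 = True, n11 = True

n1 = C AND E = True AND False = False
n2 = n1 AND F = False AND True = False
n4 = B NOR n2 = True NOR False = False
n5 = n2 NOR A = False NOR False = True
n7 = n1 XNOR n5 = False XNOR True = False
n8 = F NAND n7 = True NAND False = True
n9 = n4 NAND n8 = False NAND True = True
n10 = n7 NOR D = False NOR False = True
n11 = n9 AND n8 = True AND True = True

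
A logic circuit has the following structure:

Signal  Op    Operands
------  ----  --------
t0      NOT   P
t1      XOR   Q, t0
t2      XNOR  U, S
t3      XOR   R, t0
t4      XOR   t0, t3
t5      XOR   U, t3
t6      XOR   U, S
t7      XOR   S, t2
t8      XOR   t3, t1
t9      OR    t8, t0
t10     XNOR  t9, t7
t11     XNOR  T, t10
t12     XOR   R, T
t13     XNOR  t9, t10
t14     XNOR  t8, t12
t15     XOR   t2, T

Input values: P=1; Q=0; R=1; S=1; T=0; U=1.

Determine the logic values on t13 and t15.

t13 = 0; t15 = 1

t0 = NOT P = NOT 1 = 0
t1 = Q XOR t0 = 0 XOR 0 = 0
t2 = U XNOR S = 1 XNOR 1 = 1
t3 = R XOR t0 = 1 XOR 0 = 1
t7 = S XOR t2 = 1 XOR 1 = 0
t8 = t3 XOR t1 = 1 XOR 0 = 1
t9 = t8 OR t0 = 1 OR 0 = 1
t10 = t9 XNOR t7 = 1 XNOR 0 = 0
t13 = t9 XNOR t10 = 1 XNOR 0 = 0
t15 = t2 XOR T = 1 XOR 0 = 1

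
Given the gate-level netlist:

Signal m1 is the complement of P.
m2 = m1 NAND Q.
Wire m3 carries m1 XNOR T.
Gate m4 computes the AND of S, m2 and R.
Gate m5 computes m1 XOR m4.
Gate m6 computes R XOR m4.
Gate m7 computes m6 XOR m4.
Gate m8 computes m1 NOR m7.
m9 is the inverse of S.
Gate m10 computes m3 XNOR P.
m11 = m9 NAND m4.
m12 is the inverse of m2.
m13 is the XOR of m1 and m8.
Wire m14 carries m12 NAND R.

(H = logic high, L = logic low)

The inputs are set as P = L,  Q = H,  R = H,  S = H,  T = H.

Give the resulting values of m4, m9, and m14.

m4 = L; m9 = L; m14 = L

m1 = NOT P = NOT L = H
m2 = m1 NAND Q = H NAND H = L
m4 = S AND m2 AND R = H AND L AND H = L
m9 = NOT S = NOT H = L
m12 = NOT m2 = NOT L = H
m14 = m12 NAND R = H NAND H = L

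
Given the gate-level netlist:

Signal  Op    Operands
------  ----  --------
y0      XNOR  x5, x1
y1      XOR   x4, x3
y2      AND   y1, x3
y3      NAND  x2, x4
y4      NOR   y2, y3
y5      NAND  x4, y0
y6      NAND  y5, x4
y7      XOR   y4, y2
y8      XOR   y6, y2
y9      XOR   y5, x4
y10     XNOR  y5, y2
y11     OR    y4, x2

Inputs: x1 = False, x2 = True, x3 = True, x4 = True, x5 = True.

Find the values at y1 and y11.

y1 = False; y11 = True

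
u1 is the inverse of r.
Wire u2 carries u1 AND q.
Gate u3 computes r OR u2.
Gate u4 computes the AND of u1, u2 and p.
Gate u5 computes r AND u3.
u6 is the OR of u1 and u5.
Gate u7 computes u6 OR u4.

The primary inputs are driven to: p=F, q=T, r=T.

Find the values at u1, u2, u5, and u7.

u1 = F, u2 = F, u5 = T, u7 = T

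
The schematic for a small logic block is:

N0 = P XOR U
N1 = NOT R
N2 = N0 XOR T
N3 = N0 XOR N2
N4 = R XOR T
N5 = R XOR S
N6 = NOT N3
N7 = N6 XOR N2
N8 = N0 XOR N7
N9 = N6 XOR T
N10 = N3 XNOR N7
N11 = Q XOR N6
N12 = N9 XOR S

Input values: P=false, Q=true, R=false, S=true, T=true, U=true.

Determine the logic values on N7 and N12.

N7 = false, N12 = false

N0 = P XOR U = false XOR true = true
N2 = N0 XOR T = true XOR true = false
N3 = N0 XOR N2 = true XOR false = true
N6 = NOT N3 = NOT true = false
N7 = N6 XOR N2 = false XOR false = false
N9 = N6 XOR T = false XOR true = true
N12 = N9 XOR S = true XOR true = false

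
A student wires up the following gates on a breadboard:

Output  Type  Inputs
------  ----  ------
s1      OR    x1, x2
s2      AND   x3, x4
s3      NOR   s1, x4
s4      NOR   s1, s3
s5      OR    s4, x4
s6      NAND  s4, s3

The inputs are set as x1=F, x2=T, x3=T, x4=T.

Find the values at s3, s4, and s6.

s3 = F, s4 = F, s6 = T

s1 = x1 OR x2 = F OR T = T
s3 = s1 NOR x4 = T NOR T = F
s4 = s1 NOR s3 = T NOR F = F
s6 = s4 NAND s3 = F NAND F = T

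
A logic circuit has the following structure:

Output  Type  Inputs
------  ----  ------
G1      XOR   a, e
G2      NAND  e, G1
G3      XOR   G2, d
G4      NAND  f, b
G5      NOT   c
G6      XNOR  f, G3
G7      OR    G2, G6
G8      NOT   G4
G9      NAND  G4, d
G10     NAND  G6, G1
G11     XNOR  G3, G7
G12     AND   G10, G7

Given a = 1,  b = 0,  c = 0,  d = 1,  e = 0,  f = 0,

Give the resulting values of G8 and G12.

G1 = a XOR e = 1 XOR 0 = 1
G2 = e NAND G1 = 0 NAND 1 = 1
G3 = G2 XOR d = 1 XOR 1 = 0
G4 = f NAND b = 0 NAND 0 = 1
G6 = f XNOR G3 = 0 XNOR 0 = 1
G7 = G2 OR G6 = 1 OR 1 = 1
G8 = NOT G4 = NOT 1 = 0
G10 = G6 NAND G1 = 1 NAND 1 = 0
G12 = G10 AND G7 = 0 AND 1 = 0

G8 = 0, G12 = 0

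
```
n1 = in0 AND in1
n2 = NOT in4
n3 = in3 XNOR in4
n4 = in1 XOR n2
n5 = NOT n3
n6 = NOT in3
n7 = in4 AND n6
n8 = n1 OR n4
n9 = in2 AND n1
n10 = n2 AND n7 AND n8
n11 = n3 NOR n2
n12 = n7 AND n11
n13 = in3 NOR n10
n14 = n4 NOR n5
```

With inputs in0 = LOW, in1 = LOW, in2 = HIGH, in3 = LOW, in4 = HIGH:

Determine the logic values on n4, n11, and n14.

n4 = LOW; n11 = HIGH; n14 = LOW

n2 = NOT in4 = NOT HIGH = LOW
n3 = in3 XNOR in4 = LOW XNOR HIGH = LOW
n4 = in1 XOR n2 = LOW XOR LOW = LOW
n5 = NOT n3 = NOT LOW = HIGH
n11 = n3 NOR n2 = LOW NOR LOW = HIGH
n14 = n4 NOR n5 = LOW NOR HIGH = LOW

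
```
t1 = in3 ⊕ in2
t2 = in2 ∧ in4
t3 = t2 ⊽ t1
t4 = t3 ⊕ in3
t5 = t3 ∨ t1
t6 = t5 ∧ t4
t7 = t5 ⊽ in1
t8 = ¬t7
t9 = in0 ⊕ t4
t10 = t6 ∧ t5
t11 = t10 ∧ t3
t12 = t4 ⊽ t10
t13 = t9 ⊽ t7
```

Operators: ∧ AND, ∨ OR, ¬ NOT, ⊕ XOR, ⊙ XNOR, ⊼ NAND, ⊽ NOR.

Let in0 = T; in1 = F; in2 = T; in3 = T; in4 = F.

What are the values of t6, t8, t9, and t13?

t6 = F; t8 = T; t9 = T; t13 = F

t1 = in3 XOR in2 = T XOR T = F
t2 = in2 AND in4 = T AND F = F
t3 = t2 NOR t1 = F NOR F = T
t4 = t3 XOR in3 = T XOR T = F
t5 = t3 OR t1 = T OR F = T
t6 = t5 AND t4 = T AND F = F
t7 = t5 NOR in1 = T NOR F = F
t8 = NOT t7 = NOT F = T
t9 = in0 XOR t4 = T XOR F = T
t13 = t9 NOR t7 = T NOR F = F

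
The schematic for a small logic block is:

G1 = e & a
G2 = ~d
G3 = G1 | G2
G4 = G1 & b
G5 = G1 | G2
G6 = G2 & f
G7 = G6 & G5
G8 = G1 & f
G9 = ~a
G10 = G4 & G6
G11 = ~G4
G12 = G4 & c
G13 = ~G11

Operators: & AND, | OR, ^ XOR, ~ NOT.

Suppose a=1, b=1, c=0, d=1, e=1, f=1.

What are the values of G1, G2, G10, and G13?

G1 = 1, G2 = 0, G10 = 0, G13 = 1

G1 = e AND a = 1 AND 1 = 1
G2 = NOT d = NOT 1 = 0
G4 = G1 AND b = 1 AND 1 = 1
G6 = G2 AND f = 0 AND 1 = 0
G10 = G4 AND G6 = 1 AND 0 = 0
G11 = NOT G4 = NOT 1 = 0
G13 = NOT G11 = NOT 0 = 1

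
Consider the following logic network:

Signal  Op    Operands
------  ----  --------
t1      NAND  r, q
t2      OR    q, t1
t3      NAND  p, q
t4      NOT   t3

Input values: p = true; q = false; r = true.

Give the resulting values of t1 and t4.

t1 = true, t4 = false

t1 = r NAND q = true NAND false = true
t3 = p NAND q = true NAND false = true
t4 = NOT t3 = NOT true = false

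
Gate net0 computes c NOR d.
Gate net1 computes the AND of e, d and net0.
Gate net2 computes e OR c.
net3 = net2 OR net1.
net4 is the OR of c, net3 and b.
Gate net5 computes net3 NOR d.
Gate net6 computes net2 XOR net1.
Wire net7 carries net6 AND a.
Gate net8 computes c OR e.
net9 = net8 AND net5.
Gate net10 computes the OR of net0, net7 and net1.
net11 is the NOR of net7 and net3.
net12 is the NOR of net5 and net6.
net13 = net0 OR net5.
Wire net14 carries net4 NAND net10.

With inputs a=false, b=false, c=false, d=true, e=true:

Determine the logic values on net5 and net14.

net5 = false, net14 = true

net0 = c NOR d = false NOR true = false
net1 = e AND d AND net0 = true AND true AND false = false
net2 = e OR c = true OR false = true
net3 = net2 OR net1 = true OR false = true
net4 = c OR net3 OR b = false OR true OR false = true
net5 = net3 NOR d = true NOR true = false
net6 = net2 XOR net1 = true XOR false = true
net7 = net6 AND a = true AND false = false
net10 = net0 OR net7 OR net1 = false OR false OR false = false
net14 = net4 NAND net10 = true NAND false = true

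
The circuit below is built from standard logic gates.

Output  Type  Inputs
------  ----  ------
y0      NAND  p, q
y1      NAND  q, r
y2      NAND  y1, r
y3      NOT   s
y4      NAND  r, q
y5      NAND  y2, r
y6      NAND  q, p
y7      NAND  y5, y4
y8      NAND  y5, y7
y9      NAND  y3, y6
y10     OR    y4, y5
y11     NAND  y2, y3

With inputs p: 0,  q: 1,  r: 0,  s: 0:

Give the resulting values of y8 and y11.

y1 = q NAND r = 1 NAND 0 = 1
y2 = y1 NAND r = 1 NAND 0 = 1
y3 = NOT s = NOT 0 = 1
y4 = r NAND q = 0 NAND 1 = 1
y5 = y2 NAND r = 1 NAND 0 = 1
y7 = y5 NAND y4 = 1 NAND 1 = 0
y8 = y5 NAND y7 = 1 NAND 0 = 1
y11 = y2 NAND y3 = 1 NAND 1 = 0

y8 = 1  y11 = 0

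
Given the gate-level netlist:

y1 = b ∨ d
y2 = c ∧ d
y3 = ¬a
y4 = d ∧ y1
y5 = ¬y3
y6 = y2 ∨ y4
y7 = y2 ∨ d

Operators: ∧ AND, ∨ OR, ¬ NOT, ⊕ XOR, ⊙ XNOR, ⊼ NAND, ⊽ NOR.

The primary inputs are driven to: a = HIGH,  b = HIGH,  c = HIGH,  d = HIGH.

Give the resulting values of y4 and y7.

y1 = b OR d = HIGH OR HIGH = HIGH
y2 = c AND d = HIGH AND HIGH = HIGH
y4 = d AND y1 = HIGH AND HIGH = HIGH
y7 = y2 OR d = HIGH OR HIGH = HIGH

y4 = HIGH, y7 = HIGH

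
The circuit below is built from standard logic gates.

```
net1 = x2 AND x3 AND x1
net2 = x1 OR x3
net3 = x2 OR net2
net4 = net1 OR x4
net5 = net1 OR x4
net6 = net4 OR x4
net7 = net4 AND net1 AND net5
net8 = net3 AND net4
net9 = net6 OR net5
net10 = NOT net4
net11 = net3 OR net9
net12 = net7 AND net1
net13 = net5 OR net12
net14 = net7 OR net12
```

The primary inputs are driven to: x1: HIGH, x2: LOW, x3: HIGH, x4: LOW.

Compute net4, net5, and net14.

net4 = LOW, net5 = LOW, net14 = LOW

net1 = x2 AND x3 AND x1 = LOW AND HIGH AND HIGH = LOW
net4 = net1 OR x4 = LOW OR LOW = LOW
net5 = net1 OR x4 = LOW OR LOW = LOW
net7 = net4 AND net1 AND net5 = LOW AND LOW AND LOW = LOW
net12 = net7 AND net1 = LOW AND LOW = LOW
net14 = net7 OR net12 = LOW OR LOW = LOW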